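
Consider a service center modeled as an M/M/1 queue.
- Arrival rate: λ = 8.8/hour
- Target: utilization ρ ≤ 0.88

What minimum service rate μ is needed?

ρ = λ/μ, so μ = λ/ρ
μ ≥ 8.8/0.88 = 10.0000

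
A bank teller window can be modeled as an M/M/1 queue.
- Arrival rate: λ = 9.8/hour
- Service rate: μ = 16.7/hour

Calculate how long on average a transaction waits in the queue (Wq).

First, compute utilization: ρ = λ/μ = 9.8/16.7 = 0.5868
For M/M/1: Wq = λ/(μ(μ-λ))
Wq = 9.8/(16.7 × (16.7-9.8))
Wq = 9.8/(16.7 × 6.90)
Wq = 0.08505 hours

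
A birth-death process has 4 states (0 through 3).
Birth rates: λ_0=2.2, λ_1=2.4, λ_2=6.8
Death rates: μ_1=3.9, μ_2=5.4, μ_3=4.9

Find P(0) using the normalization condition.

Ratios P(n)/P(0) = (λ₀···λₙ₋₁)/(μ₁···μₙ):
P(1)/P(0) = (2.2)/(3.9) = 0.5641
P(2)/P(0) = (2.2×2.4)/(3.9×5.4) = 0.2507
P(3)/P(0) = (2.2×2.4×6.8)/(3.9×5.4×4.9) = 0.3479

Normalization: ∑ P(n) = 1
P(0) × (1.0000 + 0.5641 + 0.2507 + 0.3479) = 1
P(0) × 2.1627 = 1
P(0) = 1/2.1627 = 0.4624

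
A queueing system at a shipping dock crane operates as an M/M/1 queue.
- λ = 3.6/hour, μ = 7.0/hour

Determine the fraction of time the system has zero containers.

ρ = λ/μ = 3.6/7.0 = 0.5143
P(0) = 1 - ρ = 1 - 0.5143 = 0.4857
The server is idle 48.57% of the time.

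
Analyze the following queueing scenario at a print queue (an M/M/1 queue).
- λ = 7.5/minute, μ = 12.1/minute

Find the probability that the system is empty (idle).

ρ = λ/μ = 7.5/12.1 = 0.6198
P(0) = 1 - ρ = 1 - 0.6198 = 0.3802
The server is idle 38.02% of the time.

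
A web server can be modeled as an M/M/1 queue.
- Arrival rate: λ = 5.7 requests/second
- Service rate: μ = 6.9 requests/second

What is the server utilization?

Server utilization: ρ = λ/μ
ρ = 5.7/6.9 = 0.8261
The server is busy 82.61% of the time.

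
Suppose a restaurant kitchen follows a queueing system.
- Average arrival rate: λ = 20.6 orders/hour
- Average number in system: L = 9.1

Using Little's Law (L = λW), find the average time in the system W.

Little's Law: L = λW, so W = L/λ
W = 9.1/20.6 = 0.4417 hours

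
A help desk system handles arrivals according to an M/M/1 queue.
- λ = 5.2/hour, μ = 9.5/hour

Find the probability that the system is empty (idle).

ρ = λ/μ = 5.2/9.5 = 0.5474
P(0) = 1 - ρ = 1 - 0.5474 = 0.4526
The server is idle 45.26% of the time.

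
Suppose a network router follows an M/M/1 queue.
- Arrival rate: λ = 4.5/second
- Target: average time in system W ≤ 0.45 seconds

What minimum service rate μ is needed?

For M/M/1: W = 1/(μ-λ)
Need W ≤ 0.45, so 1/(μ-λ) ≤ 0.45
μ - λ ≥ 1/0.45 = 2.2222
μ ≥ 4.5 + 2.2222 = 6.7222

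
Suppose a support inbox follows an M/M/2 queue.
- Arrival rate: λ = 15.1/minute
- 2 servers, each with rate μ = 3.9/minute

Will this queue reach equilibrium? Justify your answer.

Stability requires ρ = λ/(cμ) < 1
ρ = 15.1/(2 × 3.9) = 15.1/7.80 = 1.9359
Since 1.9359 ≥ 1, the system is UNSTABLE.
Need c > λ/μ = 15.1/3.9 = 3.87.
Minimum servers needed: c = 4.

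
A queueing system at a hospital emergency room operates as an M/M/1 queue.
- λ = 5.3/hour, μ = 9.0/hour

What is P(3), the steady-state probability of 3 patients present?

ρ = λ/μ = 5.3/9.0 = 0.5889
P(n) = (1-ρ)ρⁿ
P(3) = (1-0.5889) × 0.5889^3
P(3) = 0.41110 × 0.20423
P(3) = 0.08396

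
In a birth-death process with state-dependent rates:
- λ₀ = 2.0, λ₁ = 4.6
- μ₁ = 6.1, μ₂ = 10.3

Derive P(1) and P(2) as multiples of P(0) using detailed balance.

Balance equations:
State 0: λ₀P₀ = μ₁P₁ → P₁ = (λ₀/μ₁)P₀ = (2.0/6.1)P₀ = 0.3279P₀
State 1: P₂ = (λ₀λ₁)/(μ₁μ₂)P₀ = (2.0×4.6)/(6.1×10.3)P₀ = 0.1464P₀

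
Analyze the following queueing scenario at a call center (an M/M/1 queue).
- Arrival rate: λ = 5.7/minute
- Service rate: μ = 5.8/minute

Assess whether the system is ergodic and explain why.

Stability requires ρ = λ/(cμ) < 1
ρ = 5.7/(1 × 5.8) = 5.7/5.80 = 0.9828
Since 0.9828 < 1, the system is STABLE.
The server is busy 98.28% of the time.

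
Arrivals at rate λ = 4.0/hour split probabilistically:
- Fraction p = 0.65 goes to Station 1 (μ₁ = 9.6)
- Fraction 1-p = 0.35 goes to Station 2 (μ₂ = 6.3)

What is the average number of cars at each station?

Effective rates: λ₁ = 4.0×0.65 = 2.6, λ₂ = 4.0×0.35 = 1.4
Station 1: ρ₁ = 2.6/9.6 = 0.2708, L₁ = ρ₁/(1-ρ₁) = 0.2708/(1-0.2708) = 0.3714
Station 2: ρ₂ = 1.4/6.3 = 0.2222, L₂ = ρ₂/(1-ρ₂) = 0.2222/(1-0.2222) = 0.2857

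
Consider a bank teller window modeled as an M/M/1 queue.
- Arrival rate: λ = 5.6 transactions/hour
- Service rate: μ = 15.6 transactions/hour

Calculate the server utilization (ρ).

Server utilization: ρ = λ/μ
ρ = 5.6/15.6 = 0.3590
The server is busy 35.90% of the time.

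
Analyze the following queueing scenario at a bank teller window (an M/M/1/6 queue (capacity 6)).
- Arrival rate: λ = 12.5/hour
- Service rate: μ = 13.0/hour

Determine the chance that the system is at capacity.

ρ = λ/μ = 12.5/13.0 = 0.96154
P₀ = (1-ρ)/(1-ρ^(K+1)) = (1-0.96154)/(1-0.96154^7) = 0.03846/0.2401 = 0.1602
P_K = P₀×ρ^K = 0.1602 × 0.96154^6 = 0.1602 × 0.7903 = 0.1266
Blocking probability = 12.66%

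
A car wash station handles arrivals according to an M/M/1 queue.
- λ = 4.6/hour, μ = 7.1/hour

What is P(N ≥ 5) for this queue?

ρ = λ/μ = 4.6/7.1 = 0.6479
P(N ≥ n) = ρⁿ
P(N ≥ 5) = 0.6479^5
P(N ≥ 5) = 0.1142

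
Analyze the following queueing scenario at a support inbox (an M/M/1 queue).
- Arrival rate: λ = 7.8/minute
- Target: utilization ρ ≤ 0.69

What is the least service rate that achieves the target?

ρ = λ/μ, so μ = λ/ρ
μ ≥ 7.8/0.69 = 11.3043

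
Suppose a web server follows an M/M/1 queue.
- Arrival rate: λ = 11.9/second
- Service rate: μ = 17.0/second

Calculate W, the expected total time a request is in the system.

First, compute utilization: ρ = λ/μ = 11.9/17.0 = 0.7000
For M/M/1: W = 1/(μ-λ)
W = 1/(17.0-11.9) = 1/5.10
W = 0.1961 seconds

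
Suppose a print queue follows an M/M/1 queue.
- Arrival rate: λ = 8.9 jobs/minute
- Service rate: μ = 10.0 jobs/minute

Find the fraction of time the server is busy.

Server utilization: ρ = λ/μ
ρ = 8.9/10.0 = 0.8900
The server is busy 89.00% of the time.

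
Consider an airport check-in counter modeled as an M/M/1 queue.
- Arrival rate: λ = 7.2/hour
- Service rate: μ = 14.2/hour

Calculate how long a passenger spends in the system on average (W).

First, compute utilization: ρ = λ/μ = 7.2/14.2 = 0.5070
For M/M/1: W = 1/(μ-λ)
W = 1/(14.2-7.2) = 1/7.00
W = 0.1429 hours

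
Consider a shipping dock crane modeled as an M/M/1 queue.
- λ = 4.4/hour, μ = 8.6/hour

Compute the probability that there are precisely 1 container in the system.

ρ = λ/μ = 4.4/8.6 = 0.5116
P(n) = (1-ρ)ρⁿ
P(1) = (1-0.5116) × 0.5116^1
P(1) = 0.4884 × 0.5116
P(1) = 0.2499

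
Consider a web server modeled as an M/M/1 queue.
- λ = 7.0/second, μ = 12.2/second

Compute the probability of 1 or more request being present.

ρ = λ/μ = 7.0/12.2 = 0.5738
P(N ≥ n) = ρⁿ
P(N ≥ 1) = 0.5738^1
P(N ≥ 1) = 0.5738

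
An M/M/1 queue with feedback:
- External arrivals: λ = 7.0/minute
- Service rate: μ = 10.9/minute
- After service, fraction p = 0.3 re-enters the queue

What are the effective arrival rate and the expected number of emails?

Effective arrival rate: λ_eff = λ/(1-p) = 7.0/(1-0.3) = 7.0/0.70 = 10.0000
ρ = λ_eff/μ = 10.0000/10.9 = 0.917431
L = ρ/(1-ρ) = 0.917431/(1-0.917431) = 11.1111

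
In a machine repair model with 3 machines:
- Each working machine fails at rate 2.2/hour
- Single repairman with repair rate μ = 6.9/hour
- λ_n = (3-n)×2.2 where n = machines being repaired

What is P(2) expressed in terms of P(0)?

P(2)/P(0) = ∏_{i=0}^{2-1} λ_i/μ_{i+1}
= (3-0)×2.2/6.9 × (3-1)×2.2/6.9
= 0.6100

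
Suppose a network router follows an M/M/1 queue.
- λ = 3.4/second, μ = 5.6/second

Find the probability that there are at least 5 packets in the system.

ρ = λ/μ = 3.4/5.6 = 0.60714
P(N ≥ n) = ρⁿ
P(N ≥ 5) = 0.60714^5
P(N ≥ 5) = 0.08250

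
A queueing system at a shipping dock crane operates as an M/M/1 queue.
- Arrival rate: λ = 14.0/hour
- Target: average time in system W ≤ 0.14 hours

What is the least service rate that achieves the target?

For M/M/1: W = 1/(μ-λ)
Need W ≤ 0.14, so 1/(μ-λ) ≤ 0.14
μ - λ ≥ 1/0.14 = 7.1429
μ ≥ 14.0 + 7.1429 = 21.1429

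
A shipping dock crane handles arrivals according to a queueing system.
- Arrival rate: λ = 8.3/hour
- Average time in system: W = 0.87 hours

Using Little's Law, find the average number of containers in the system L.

Little's Law: L = λW
L = 8.3 × 0.87 = 7.2210 containers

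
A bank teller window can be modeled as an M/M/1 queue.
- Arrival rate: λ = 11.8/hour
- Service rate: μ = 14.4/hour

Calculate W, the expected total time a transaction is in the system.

First, compute utilization: ρ = λ/μ = 11.8/14.4 = 0.8194
For M/M/1: W = 1/(μ-λ)
W = 1/(14.4-11.8) = 1/2.60
W = 0.3846 hours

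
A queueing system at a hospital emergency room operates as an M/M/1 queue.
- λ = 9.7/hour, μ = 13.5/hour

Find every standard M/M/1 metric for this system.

Step 1: ρ = λ/μ = 9.7/13.5 = 0.7185
Step 2: L = λ/(μ-λ) = 9.7/3.80 = 2.5526
Step 3: Lq = λ²/(μ(μ-λ)) = 94.09/(13.5×3.80) = 1.8341
Step 4: W = 1/(μ-λ) = 1/3.80 = 0.263158
Step 5: Wq = λ/(μ(μ-λ)) = 9.7/(13.5×3.80) = 0.1891
Step 6: P(0) = 1-ρ = 0.2815
Verify: L = λW = 9.7×0.263158 = 2.5526 ✔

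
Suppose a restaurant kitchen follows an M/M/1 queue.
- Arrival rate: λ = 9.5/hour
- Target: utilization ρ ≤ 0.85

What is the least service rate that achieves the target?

ρ = λ/μ, so μ = λ/ρ
μ ≥ 9.5/0.85 = 11.1765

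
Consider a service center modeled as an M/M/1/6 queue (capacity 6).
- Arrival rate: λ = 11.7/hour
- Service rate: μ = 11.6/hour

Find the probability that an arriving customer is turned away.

ρ = λ/μ = 11.7/11.6 = 1.0086
P₀ = (1-ρ)/(1-ρ^(K+1)) = (1-1.0086)/(1-1.0086^7) = -0.008600/-0.06178 = 0.1392
P_K = P₀×ρ^K = 0.139214 × 1.0086^6 = 0.139214 × 1.05272 = 0.1466
Blocking probability = 14.66%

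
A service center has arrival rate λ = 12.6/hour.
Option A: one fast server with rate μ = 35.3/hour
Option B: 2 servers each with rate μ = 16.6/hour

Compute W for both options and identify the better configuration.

Option A: single server μ = 35.3 (M/M/1)
  ρ_A = 12.6/35.3 = 0.3569
  W_A = 1/(μ-λ) = 1/(35.3-12.6) = 1/22.70 = 0.04405

Option B: 2 servers μ = 16.6 (M/M/2)
  ρ_B = λ/(cμ) = 12.6/(2×16.6) = 0.3795
  Offered load a = λ/μ = cρ = 12.6/16.6 = 0.7590
  P₀ = [ Σₙ₌₀^1 aⁿ/n! + a^2/(2!(1-ρ)) ]⁻¹
  Σ = a^0/0! + a^1/1! = 1.0000 + 0.7590 = 1.7590
  a^2/(2!(1-ρ)) = 0.57614/(2 × 0.62048) = 0.4643
  P₀ = 1/(1.7590 + 0.4643) = 0.4498
  Lq = P₀·a^2·ρ / (2!(1-ρ)²) = 0.4498 × 0.5761 × 0.3795 / (2 × 0.3850) = 0.1277
  Wq_B = Lq/λ = 0.12772/12.6 = 0.01014
  W_B = Wq_B + 1/μ = 0.01014 + 0.06024 = 0.07038

Since W_A = 0.04405 < W_B = 0.07038, Option A (single fast server) has the shorter time in system.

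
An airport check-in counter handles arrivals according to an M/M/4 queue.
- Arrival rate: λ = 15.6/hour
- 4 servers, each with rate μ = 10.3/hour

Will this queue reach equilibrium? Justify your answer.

Stability requires ρ = λ/(cμ) < 1
ρ = 15.6/(4 × 10.3) = 15.6/41.20 = 0.3786
Since 0.3786 < 1, the system is STABLE.
The servers are busy 37.86% of the time.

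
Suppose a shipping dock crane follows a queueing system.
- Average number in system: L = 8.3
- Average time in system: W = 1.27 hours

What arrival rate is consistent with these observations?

Little's Law: L = λW, so λ = L/W
λ = 8.3/1.27 = 6.5354 containers/hour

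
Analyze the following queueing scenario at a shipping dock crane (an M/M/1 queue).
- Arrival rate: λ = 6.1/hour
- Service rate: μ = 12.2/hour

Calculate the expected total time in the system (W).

First, compute utilization: ρ = λ/μ = 6.1/12.2 = 0.5000
For M/M/1: W = 1/(μ-λ)
W = 1/(12.2-6.1) = 1/6.10
W = 0.1639 hours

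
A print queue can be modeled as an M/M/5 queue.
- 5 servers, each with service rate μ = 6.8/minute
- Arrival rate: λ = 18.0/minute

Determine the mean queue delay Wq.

Traffic intensity: ρ = λ/(cμ) = 18.0/(5×6.8) = 0.5294
Since ρ = 0.5294 < 1, system is stable.
Offered load a = λ/μ = cρ = 18.0/6.8 = 2.6471
P₀ = [ Σₙ₌₀^4 aⁿ/n! + a^5/(5!(1-ρ)) ]⁻¹
Σ = a^0/0! + a^1/1! + a^2/2! + a^3/3! + a^4/4! = 1.00000 + 2.64706 + 3.50346 + 3.09129 + 2.04571 = 12.2875
a^5/(5!(1-ρ)) = 129.9625/(120 × 0.4706) = 2.3014
P₀ = 1/(12.2875 + 2.3014) = 0.06855
Lq = P₀·a^5·ρ / (5!(1-ρ)²) = 0.068545 × 129.9625 × 0.52941 / (120 × 0.22145) = 0.1775
Wq = Lq/λ = 0.17747/18.0 = 0.009859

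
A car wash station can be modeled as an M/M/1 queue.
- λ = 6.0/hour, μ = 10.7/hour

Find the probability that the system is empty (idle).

ρ = λ/μ = 6.0/10.7 = 0.5607
P(0) = 1 - ρ = 1 - 0.5607 = 0.4393
The server is idle 43.93% of the time.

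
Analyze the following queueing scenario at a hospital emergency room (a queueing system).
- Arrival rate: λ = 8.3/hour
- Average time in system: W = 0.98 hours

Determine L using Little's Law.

Little's Law: L = λW
L = 8.3 × 0.98 = 8.1340 patients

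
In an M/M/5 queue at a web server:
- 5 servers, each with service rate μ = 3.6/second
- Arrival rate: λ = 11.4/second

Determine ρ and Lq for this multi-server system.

Traffic intensity: ρ = λ/(cμ) = 11.4/(5×3.6) = 0.6333
Since ρ = 0.6333 < 1, system is stable.
Offered load a = λ/μ = cρ = 11.4/3.6 = 3.1667
P₀ = [ Σₙ₌₀^4 aⁿ/n! + a^5/(5!(1-ρ)) ]⁻¹
Σ = a^0/0! + a^1/1! + a^2/2! + a^3/3! + a^4/4! = 1.0000 + 3.1667 + 5.0139 + 5.2924 + 4.1898 = 18.6628
a^5/(5!(1-ρ)) = 318.4284/(120 × 0.366667) = 7.2370
P₀ = 1/(18.6628 + 7.2370) = 0.03861
Lq = P₀·a^5·ρ / (5!(1-ρ)²) = 0.038610 × 318.4284 × 0.63333 / (120 × 0.13444) = 0.4826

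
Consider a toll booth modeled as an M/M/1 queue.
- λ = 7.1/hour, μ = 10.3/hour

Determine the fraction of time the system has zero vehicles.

ρ = λ/μ = 7.1/10.3 = 0.6893
P(0) = 1 - ρ = 1 - 0.6893 = 0.3107
The server is idle 31.07% of the time.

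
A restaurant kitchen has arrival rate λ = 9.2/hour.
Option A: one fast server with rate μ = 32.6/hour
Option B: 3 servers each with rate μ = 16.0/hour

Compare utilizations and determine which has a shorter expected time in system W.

Option A: single server μ = 32.6 (M/M/1)
  ρ_A = 9.2/32.6 = 0.2822
  W_A = 1/(μ-λ) = 1/(32.6-9.2) = 1/23.40 = 0.04274

Option B: 3 servers μ = 16.0 (M/M/3)
  ρ_B = λ/(cμ) = 9.2/(3×16.0) = 0.1917
  Offered load a = λ/μ = cρ = 9.2/16.0 = 0.5750
  P₀ = [ Σₙ₌₀^2 aⁿ/n! + a^3/(3!(1-ρ)) ]⁻¹
  Σ = a^0/0! + a^1/1! + a^2/2! = 1.0000 + 0.5750 + 0.1653 = 1.7403
  a^3/(3!(1-ρ)) = 0.1901/(6 × 0.8083) = 0.03920
  P₀ = 1/(1.7403 + 0.03920) = 0.5620
  Lq = P₀·a^3·ρ / (3!(1-ρ)²) = 0.56195 × 0.19011 × 0.19167 / (6 × 0.65340) = 0.005223
  Wq_B = Lq/λ = 0.005223/9.2 = 0.0005677
  W_B = Wq_B + 1/μ = 0.0005677 + 0.06250 = 0.06307

Since W_A = 0.04274 < W_B = 0.06307, Option A (single fast server) has the shorter time in system.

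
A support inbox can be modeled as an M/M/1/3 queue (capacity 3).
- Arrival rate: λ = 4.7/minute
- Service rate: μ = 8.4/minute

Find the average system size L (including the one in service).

ρ = λ/μ = 4.7/8.4 = 0.55952
P₀ = (1-ρ)/(1-ρ^(K+1)) = (1-0.55952)/(1-0.55952^4) = 0.44048/0.90199 = 0.4883
P_K = P₀×ρ^K = 0.48834 × 0.55952^3 = 0.48834 × 0.17516 = 0.08554
L = ρ[1 - (K+1)ρ^K + Kρ^(K+1)] / [(1-ρ)(1-ρ^(K+1))]
L = 0.55952 × (1 - 4×0.17516 + 3×0.098008) / ((1 - 0.55952) × (1 - 0.098008)) = 0.8356 emails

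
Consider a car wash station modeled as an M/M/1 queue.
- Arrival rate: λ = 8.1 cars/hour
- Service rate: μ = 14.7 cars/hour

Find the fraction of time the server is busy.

Server utilization: ρ = λ/μ
ρ = 8.1/14.7 = 0.5510
The server is busy 55.10% of the time.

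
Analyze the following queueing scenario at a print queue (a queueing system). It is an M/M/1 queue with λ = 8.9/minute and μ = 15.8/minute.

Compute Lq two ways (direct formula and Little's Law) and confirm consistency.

Method 1 (direct): Lq = λ²/(μ(μ-λ)) = 79.21/(15.8 × 6.90) = 0.7266

Method 2 (Little's Law):
W = 1/(μ-λ) = 1/6.90 = 0.14493
Wq = W - 1/μ = 0.14493 - 0.063291 = 0.08164
Lq = λWq = 8.9 × 0.08164 = 0.7266 ✔ (matches Method 1)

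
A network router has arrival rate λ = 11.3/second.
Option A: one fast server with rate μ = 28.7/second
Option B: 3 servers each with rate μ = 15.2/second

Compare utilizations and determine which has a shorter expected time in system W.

Option A: single server μ = 28.7 (M/M/1)
  ρ_A = 11.3/28.7 = 0.3937
  W_A = 1/(μ-λ) = 1/(28.7-11.3) = 1/17.40 = 0.05747

Option B: 3 servers μ = 15.2 (M/M/3)
  ρ_B = λ/(cμ) = 11.3/(3×15.2) = 0.2478
  Offered load a = λ/μ = cρ = 11.3/15.2 = 0.7434
  P₀ = [ Σₙ₌₀^2 aⁿ/n! + a^3/(3!(1-ρ)) ]⁻¹
  Σ = a^0/0! + a^1/1! + a^2/2! = 1.0000 + 0.74342 + 0.27634 = 2.0198
  a^3/(3!(1-ρ)) = 0.4109/(6 × 0.7522) = 0.09104
  P₀ = 1/(2.01976 + 0.0910383) = 0.4738
  Lq = P₀·a^3·ρ / (3!(1-ρ)²) = 0.4738 × 0.4109 × 0.2478 / (6 × 0.5658) = 0.01421
  Wq_B = Lq/λ = 0.014209/11.3 = 0.001257
  W_B = Wq_B + 1/μ = 0.001257 + 0.06579 = 0.06705

Since W_A = 0.05747 < W_B = 0.06705, Option A (single fast server) has the shorter time in system.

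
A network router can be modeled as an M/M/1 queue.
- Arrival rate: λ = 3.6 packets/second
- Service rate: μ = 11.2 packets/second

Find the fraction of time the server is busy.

Server utilization: ρ = λ/μ
ρ = 3.6/11.2 = 0.3214
The server is busy 32.14% of the time.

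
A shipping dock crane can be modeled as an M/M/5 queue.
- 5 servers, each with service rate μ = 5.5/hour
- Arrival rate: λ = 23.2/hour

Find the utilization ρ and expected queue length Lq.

Traffic intensity: ρ = λ/(cμ) = 23.2/(5×5.5) = 0.8436
Since ρ = 0.8436 < 1, system is stable.
Offered load a = λ/μ = cρ = 23.2/5.5 = 4.2182
P₀ = [ Σₙ₌₀^4 aⁿ/n! + a^5/(5!(1-ρ)) ]⁻¹
Σ = a^0/0! + a^1/1! + a^2/2! + a^3/3! + a^4/4! = 1.000000 + 4.218182 + 8.896529 + 12.50906 + 13.19137 = 39.8151
a^5/(5!(1-ρ)) = 1335.4464/(120 × 0.15636364) = 71.1720
P₀ = 1/(39.8151 + 71.1720) = 0.009010
Lq = P₀·a^5·ρ / (5!(1-ρ)²) = 0.0090100 × 1335.4464 × 0.84364 / (120 × 0.024450) = 3.4598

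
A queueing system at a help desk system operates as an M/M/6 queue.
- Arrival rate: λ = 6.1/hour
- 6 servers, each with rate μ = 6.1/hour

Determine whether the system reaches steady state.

Stability requires ρ = λ/(cμ) < 1
ρ = 6.1/(6 × 6.1) = 6.1/36.60 = 0.1667
Since 0.1667 < 1, the system is STABLE.
The servers are busy 16.67% of the time.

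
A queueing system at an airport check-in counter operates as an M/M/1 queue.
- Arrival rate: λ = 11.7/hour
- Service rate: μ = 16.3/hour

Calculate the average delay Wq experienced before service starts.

First, compute utilization: ρ = λ/μ = 11.7/16.3 = 0.7178
For M/M/1: Wq = λ/(μ(μ-λ))
Wq = 11.7/(16.3 × (16.3-11.7))
Wq = 11.7/(16.3 × 4.60)
Wq = 0.1560 hours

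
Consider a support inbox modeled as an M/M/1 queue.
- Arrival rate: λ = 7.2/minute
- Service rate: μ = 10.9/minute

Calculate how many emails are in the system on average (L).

ρ = λ/μ = 7.2/10.9 = 0.6606
For M/M/1: L = λ/(μ-λ)
L = 7.2/(10.9-7.2) = 7.2/3.70
L = 1.9459 emails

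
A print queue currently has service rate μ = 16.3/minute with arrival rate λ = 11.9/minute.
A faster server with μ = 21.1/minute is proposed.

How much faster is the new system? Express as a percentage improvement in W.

System 1: ρ₁ = 11.9/16.3 = 0.7301, W₁ = 1/(16.3-11.9) = 0.22727
System 2: ρ₂ = 11.9/21.1 = 0.5640, W₂ = 1/(21.1-11.9) = 0.10870
Improvement: (W₁-W₂)/W₁ = (0.22727-0.10870)/0.22727 = 52.17%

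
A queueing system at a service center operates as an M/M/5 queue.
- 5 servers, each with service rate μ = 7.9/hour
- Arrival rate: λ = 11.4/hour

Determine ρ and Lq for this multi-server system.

Traffic intensity: ρ = λ/(cμ) = 11.4/(5×7.9) = 0.2886
Since ρ = 0.2886 < 1, system is stable.
Offered load a = λ/μ = cρ = 11.4/7.9 = 1.4430
P₀ = [ Σₙ₌₀^4 aⁿ/n! + a^5/(5!(1-ρ)) ]⁻¹
Σ = a^0/0! + a^1/1! + a^2/2! + a^3/3! + a^4/4! = 1.0000 + 1.4430 + 1.0412 + 0.5008 + 0.1807 = 4.1657
a^5/(5!(1-ρ)) = 6.2573/(120 × 0.7114) = 0.07330
P₀ = 1/(4.1657 + 0.07330) = 0.2359
Lq = P₀·a^5·ρ / (5!(1-ρ)²) = 0.23590 × 6.2573 × 0.28861 / (120 × 0.50608) = 0.007015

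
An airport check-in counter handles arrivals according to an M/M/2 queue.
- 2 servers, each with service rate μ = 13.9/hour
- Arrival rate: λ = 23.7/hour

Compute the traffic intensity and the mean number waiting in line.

Traffic intensity: ρ = λ/(cμ) = 23.7/(2×13.9) = 0.8525
Since ρ = 0.8525 < 1, system is stable.
Offered load a = λ/μ = cρ = 23.7/13.9 = 1.7050
P₀ = [ Σₙ₌₀^1 aⁿ/n! + a^2/(2!(1-ρ)) ]⁻¹
Σ = a^0/0! + a^1/1! = 1.0000 + 1.7050 = 2.7050
a^2/(2!(1-ρ)) = 2.9071/(2 × 0.14748) = 9.8559
P₀ = 1/(2.7050 + 9.8559) = 0.07961
Lq = P₀·a^2·ρ / (2!(1-ρ)²) = 0.07961 × 2.9071 × 0.8525 / (2 × 0.02175) = 4.5356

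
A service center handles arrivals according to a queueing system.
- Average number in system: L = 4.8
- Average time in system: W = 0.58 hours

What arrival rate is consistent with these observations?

Little's Law: L = λW, so λ = L/W
λ = 4.8/0.58 = 8.2759 customers/hour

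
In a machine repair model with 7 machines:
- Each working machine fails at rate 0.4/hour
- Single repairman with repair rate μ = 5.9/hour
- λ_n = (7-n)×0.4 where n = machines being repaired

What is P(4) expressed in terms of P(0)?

P(4)/P(0) = ∏_{i=0}^{4-1} λ_i/μ_{i+1}
= (7-0)×0.4/5.9 × (7-1)×0.4/5.9 × (7-2)×0.4/5.9 × (7-3)×0.4/5.9
= 0.01775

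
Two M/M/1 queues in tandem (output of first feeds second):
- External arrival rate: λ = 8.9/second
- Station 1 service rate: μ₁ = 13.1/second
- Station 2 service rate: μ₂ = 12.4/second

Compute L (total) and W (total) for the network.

By Jackson's theorem, each station behaves as independent M/M/1.
Station 1: ρ₁ = 8.9/13.1 = 0.6794, L₁ = ρ₁/(1-ρ₁) = λ/(μ₁-λ) = 8.9/4.20 = 2.1190
Station 2: ρ₂ = 8.9/12.4 = 0.7177, L₂ = ρ₂/(1-ρ₂) = λ/(μ₂-λ) = 8.9/3.50 = 2.5429
Total: L = L₁ + L₂ = 2.1190 + 2.5429 = 4.6619
W = L/λ = 4.6619/8.9 = 0.5238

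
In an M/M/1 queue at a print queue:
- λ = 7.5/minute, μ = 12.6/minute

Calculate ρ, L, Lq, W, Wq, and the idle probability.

Step 1: ρ = λ/μ = 7.5/12.6 = 0.5952
Step 2: L = λ/(μ-λ) = 7.5/5.10 = 1.4706
Step 3: Lq = λ²/(μ(μ-λ)) = 56.25/(12.6×5.10) = 0.8754
Step 4: W = 1/(μ-λ) = 1/5.10 = 0.19608
Step 5: Wq = λ/(μ(μ-λ)) = 7.5/(12.6×5.10) = 0.1167
Step 6: P(0) = 1-ρ = 0.4048
Verify: L = λW = 7.5×0.19608 = 1.4706 ✔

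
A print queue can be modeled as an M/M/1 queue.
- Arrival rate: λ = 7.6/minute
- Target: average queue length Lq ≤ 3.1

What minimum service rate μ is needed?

For M/M/1: Lq = λ²/(μ(μ-λ))
Need Lq ≤ 3.1, i.e. μ(μ-λ) ≥ λ²/3.1
μ² - 7.6μ - 57.76/3.1 ≥ 0  →  μ² - 7.6μ - 18.632258 ≥ 0
Quadratic formula (positive root): μ = [λ + √(λ² + 4×18.632258)]/2
Discriminant: 57.76 + 4×18.632258 = 132.28903, √132.28903 = 11.501697
μ ≥ (7.6 + 11.501697)/2 = 9.5508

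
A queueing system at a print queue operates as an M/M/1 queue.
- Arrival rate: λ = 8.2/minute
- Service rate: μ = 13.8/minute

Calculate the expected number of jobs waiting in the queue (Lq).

ρ = λ/μ = 8.2/13.8 = 0.5942
For M/M/1: Lq = λ²/(μ(μ-λ))
Lq = 67.24/(13.8 × 5.60)
Lq = 0.8701 jobs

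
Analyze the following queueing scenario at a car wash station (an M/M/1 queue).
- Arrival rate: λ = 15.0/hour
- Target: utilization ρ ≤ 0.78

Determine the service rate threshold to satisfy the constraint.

ρ = λ/μ, so μ = λ/ρ
μ ≥ 15.0/0.78 = 19.2308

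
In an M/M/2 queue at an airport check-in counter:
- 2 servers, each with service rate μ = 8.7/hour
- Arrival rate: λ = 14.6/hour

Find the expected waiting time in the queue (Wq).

Traffic intensity: ρ = λ/(cμ) = 14.6/(2×8.7) = 0.8391
Since ρ = 0.8391 < 1, system is stable.
Offered load a = λ/μ = cρ = 14.6/8.7 = 1.6782
P₀ = [ Σₙ₌₀^1 aⁿ/n! + a^2/(2!(1-ρ)) ]⁻¹
Σ = a^0/0! + a^1/1! = 1.0000 + 1.6782 = 2.6782
a^2/(2!(1-ρ)) = 2.81622/(2 × 0.160920) = 8.7504
P₀ = 1/(2.6782 + 8.7504) = 0.08750
Lq = P₀·a^2·ρ / (2!(1-ρ)²) = 0.087500 × 2.8162 × 0.83908 / (2 × 0.025895) = 3.9924
Wq = Lq/λ = 3.9924/14.6 = 0.2735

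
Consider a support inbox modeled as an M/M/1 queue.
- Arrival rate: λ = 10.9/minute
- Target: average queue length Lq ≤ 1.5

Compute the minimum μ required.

For M/M/1: Lq = λ²/(μ(μ-λ))
Need Lq ≤ 1.5, i.e. μ(μ-λ) ≥ λ²/1.5
μ² - 10.9μ - 118.81/1.5 ≥ 0  →  μ² - 10.9μ - 79.20667 ≥ 0
Quadratic formula (positive root): μ = [λ + √(λ² + 4×79.20667)]/2
Discriminant: 118.81 + 4×79.20667 = 435.6367, √435.6367 = 20.8719
μ ≥ (10.9 + 20.8719)/2 = 15.8860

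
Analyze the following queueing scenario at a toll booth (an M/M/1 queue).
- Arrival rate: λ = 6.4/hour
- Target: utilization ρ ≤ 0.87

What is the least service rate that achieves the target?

ρ = λ/μ, so μ = λ/ρ
μ ≥ 6.4/0.87 = 7.3563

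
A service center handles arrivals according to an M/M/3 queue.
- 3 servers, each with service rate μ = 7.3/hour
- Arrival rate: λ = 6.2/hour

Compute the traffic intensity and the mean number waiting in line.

Traffic intensity: ρ = λ/(cμ) = 6.2/(3×7.3) = 0.2831
Since ρ = 0.2831 < 1, system is stable.
Offered load a = λ/μ = cρ = 6.2/7.3 = 0.8493
P₀ = [ Σₙ₌₀^2 aⁿ/n! + a^3/(3!(1-ρ)) ]⁻¹
Σ = a^0/0! + a^1/1! + a^2/2! = 1.0000 + 0.8493 + 0.3607 = 2.2100
a^3/(3!(1-ρ)) = 0.6126/(6 × 0.7169) = 0.1424
P₀ = 1/(2.2100 + 0.1424) = 0.4251
Lq = P₀·a^3·ρ / (3!(1-ρ)²) = 0.4251 × 0.6126 × 0.2831 / (6 × 0.5139) = 0.02391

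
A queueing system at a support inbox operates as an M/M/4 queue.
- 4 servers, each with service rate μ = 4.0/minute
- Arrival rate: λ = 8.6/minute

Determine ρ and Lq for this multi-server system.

Traffic intensity: ρ = λ/(cμ) = 8.6/(4×4.0) = 0.5375
Since ρ = 0.5375 < 1, system is stable.
Offered load a = λ/μ = cρ = 8.6/4.0 = 2.1500
P₀ = [ Σₙ₌₀^3 aⁿ/n! + a^4/(4!(1-ρ)) ]⁻¹
Σ = a^0/0! + a^1/1! + a^2/2! + a^3/3! = 1.0000 + 2.1500 + 2.3112 + 1.6564 = 7.1176
a^4/(4!(1-ρ)) = 21.3675/(24 × 0.4625) = 1.9250
P₀ = 1/(7.1176 + 1.9250) = 0.1106
Lq = P₀·a^4·ρ / (4!(1-ρ)²) = 0.1106 × 21.3675 × 0.5375 / (24 × 0.2139) = 0.2474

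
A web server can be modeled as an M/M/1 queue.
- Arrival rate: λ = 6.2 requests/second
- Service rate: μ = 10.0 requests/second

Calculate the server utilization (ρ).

Server utilization: ρ = λ/μ
ρ = 6.2/10.0 = 0.6200
The server is busy 62.00% of the time.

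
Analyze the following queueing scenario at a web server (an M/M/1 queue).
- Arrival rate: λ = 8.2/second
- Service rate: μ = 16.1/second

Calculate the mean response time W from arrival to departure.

First, compute utilization: ρ = λ/μ = 8.2/16.1 = 0.5093
For M/M/1: W = 1/(μ-λ)
W = 1/(16.1-8.2) = 1/7.90
W = 0.1266 seconds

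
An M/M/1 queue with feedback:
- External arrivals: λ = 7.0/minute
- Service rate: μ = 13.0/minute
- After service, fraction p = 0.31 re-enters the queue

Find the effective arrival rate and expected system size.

Effective arrival rate: λ_eff = λ/(1-p) = 7.0/(1-0.31) = 7.0/0.69 = 10.1449
ρ = λ_eff/μ = 10.1449/13.0 = 0.78038
L = ρ/(1-ρ) = 0.78038/(1-0.78038) = 3.5533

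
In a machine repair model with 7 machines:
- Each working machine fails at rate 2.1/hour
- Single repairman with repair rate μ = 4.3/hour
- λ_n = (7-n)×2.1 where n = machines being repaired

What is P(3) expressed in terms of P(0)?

P(3)/P(0) = ∏_{i=0}^{3-1} λ_i/μ_{i+1}
= (7-0)×2.1/4.3 × (7-1)×2.1/4.3 × (7-2)×2.1/4.3
= 24.4609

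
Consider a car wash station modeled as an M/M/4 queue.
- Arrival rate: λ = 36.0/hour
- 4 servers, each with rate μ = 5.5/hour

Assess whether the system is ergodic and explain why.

Stability requires ρ = λ/(cμ) < 1
ρ = 36.0/(4 × 5.5) = 36.0/22.00 = 1.6364
Since 1.6364 ≥ 1, the system is UNSTABLE.
Need c > λ/μ = 36.0/5.5 = 6.55.
Minimum servers needed: c = 7.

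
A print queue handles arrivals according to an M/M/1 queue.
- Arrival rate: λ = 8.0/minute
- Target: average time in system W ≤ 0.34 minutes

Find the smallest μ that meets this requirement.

For M/M/1: W = 1/(μ-λ)
Need W ≤ 0.34, so 1/(μ-λ) ≤ 0.34
μ - λ ≥ 1/0.34 = 2.9412
μ ≥ 8.0 + 2.9412 = 10.9412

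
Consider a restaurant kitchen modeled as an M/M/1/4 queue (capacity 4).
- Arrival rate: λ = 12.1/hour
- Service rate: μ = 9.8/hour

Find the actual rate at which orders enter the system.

ρ = λ/μ = 12.1/9.8 = 1.2347
P₀ = (1-ρ)/(1-ρ^(K+1)) = (1-1.2347)/(1-1.2347^5) = -0.2347/-1.8695 = 0.1255
P_K = P₀×ρ^K = 0.12554 × 1.2347^4 = 0.12554 × 2.3241 = 0.2918
λ_eff = λ(1-P_K) = 12.1 × (1 - 0.29176) = 12.1 × 0.70824 = 8.5697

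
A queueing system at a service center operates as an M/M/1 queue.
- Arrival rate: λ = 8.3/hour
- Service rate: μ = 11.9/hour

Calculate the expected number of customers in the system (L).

ρ = λ/μ = 8.3/11.9 = 0.6975
For M/M/1: L = λ/(μ-λ)
L = 8.3/(11.9-8.3) = 8.3/3.60
L = 2.3056 customers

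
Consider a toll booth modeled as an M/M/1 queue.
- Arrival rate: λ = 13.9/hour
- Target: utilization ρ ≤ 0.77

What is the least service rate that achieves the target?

ρ = λ/μ, so μ = λ/ρ
μ ≥ 13.9/0.77 = 18.0519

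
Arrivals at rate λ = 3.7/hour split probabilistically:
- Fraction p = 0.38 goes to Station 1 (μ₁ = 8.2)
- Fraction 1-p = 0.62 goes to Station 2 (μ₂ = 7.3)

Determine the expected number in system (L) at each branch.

Effective rates: λ₁ = 3.7×0.38 = 1.406, λ₂ = 3.7×0.62 = 2.294
Station 1: ρ₁ = 1.406/8.2 = 0.17146, L₁ = ρ₁/(1-ρ₁) = 0.17146/(1-0.17146) = 0.2069
Station 2: ρ₂ = 2.294/7.3 = 0.31425, L₂ = ρ₂/(1-ρ₂) = 0.31425/(1-0.31425) = 0.4583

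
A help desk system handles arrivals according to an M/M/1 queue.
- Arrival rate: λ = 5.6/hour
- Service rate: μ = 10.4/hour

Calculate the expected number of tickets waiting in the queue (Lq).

ρ = λ/μ = 5.6/10.4 = 0.5385
For M/M/1: Lq = λ²/(μ(μ-λ))
Lq = 31.36/(10.4 × 4.80)
Lq = 0.6282 tickets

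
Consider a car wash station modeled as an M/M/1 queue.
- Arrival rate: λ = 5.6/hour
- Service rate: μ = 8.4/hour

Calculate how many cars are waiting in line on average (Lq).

ρ = λ/μ = 5.6/8.4 = 0.6667
For M/M/1: Lq = λ²/(μ(μ-λ))
Lq = 31.36/(8.4 × 2.80)
Lq = 1.3333 cars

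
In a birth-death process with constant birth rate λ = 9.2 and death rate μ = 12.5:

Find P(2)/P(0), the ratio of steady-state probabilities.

For constant rates: P(n)/P(0) = (λ/μ)^n
P(2)/P(0) = (9.2/12.5)^2 = 0.7360^2 = 0.5417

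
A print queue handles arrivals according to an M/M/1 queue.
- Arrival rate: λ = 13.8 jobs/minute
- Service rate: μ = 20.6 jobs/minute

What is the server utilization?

Server utilization: ρ = λ/μ
ρ = 13.8/20.6 = 0.6699
The server is busy 66.99% of the time.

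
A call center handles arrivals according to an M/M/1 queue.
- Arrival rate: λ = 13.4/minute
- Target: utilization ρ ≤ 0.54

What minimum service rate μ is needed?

ρ = λ/μ, so μ = λ/ρ
μ ≥ 13.4/0.54 = 24.8148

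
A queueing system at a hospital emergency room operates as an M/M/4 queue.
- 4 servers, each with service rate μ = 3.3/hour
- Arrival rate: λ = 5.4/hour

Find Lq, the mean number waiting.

Traffic intensity: ρ = λ/(cμ) = 5.4/(4×3.3) = 0.4091
Since ρ = 0.4091 < 1, system is stable.
Offered load a = λ/μ = cρ = 5.4/3.3 = 1.6364
P₀ = [ Σₙ₌₀^3 aⁿ/n! + a^4/(4!(1-ρ)) ]⁻¹
Σ = a^0/0! + a^1/1! + a^2/2! + a^3/3! = 1.0000 + 1.6364 + 1.3388 + 0.7303 = 4.7055
a^4/(4!(1-ρ)) = 7.1700/(24 × 0.5909) = 0.5056
P₀ = 1/(4.7055 + 0.5056) = 0.1919
Lq = P₀·a^4·ρ / (4!(1-ρ)²) = 0.19190 × 7.1700 × 0.40909 / (24 × 0.34917) = 0.06717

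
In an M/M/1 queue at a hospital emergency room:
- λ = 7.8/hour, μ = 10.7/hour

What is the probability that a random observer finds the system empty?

ρ = λ/μ = 7.8/10.7 = 0.7290
P(0) = 1 - ρ = 1 - 0.7290 = 0.2710
The server is idle 27.10% of the time.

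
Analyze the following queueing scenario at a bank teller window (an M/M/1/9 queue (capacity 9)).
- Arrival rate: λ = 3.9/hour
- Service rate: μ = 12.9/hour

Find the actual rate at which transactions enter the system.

ρ = λ/μ = 3.9/12.9 = 0.30233
P₀ = (1-ρ)/(1-ρ^(K+1)) = (1-0.30233)/(1-0.30233^10) = 0.6977/1.0000 = 0.6977
P_K = P₀×ρ^K = 0.6977 × 0.30233^9 = 0.6977 × 0.00002110 = 0.00001472
λ_eff = λ(1-P_K) = 3.9 × (1 - 0.00001472) = 3.9 × 0.999985 = 3.8999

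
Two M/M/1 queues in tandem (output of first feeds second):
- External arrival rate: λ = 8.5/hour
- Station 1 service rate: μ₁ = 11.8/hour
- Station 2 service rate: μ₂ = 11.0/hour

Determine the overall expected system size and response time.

By Jackson's theorem, each station behaves as independent M/M/1.
Station 1: ρ₁ = 8.5/11.8 = 0.7203, L₁ = ρ₁/(1-ρ₁) = λ/(μ₁-λ) = 8.5/3.30 = 2.5758
Station 2: ρ₂ = 8.5/11.0 = 0.7727, L₂ = ρ₂/(1-ρ₂) = λ/(μ₂-λ) = 8.5/2.50 = 3.4000
Total: L = L₁ + L₂ = 2.5758 + 3.4000 = 5.9758
W = L/λ = 5.9758/8.5 = 0.7030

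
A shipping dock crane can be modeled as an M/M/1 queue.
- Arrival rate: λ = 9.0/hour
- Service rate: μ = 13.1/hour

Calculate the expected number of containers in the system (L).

ρ = λ/μ = 9.0/13.1 = 0.6870
For M/M/1: L = λ/(μ-λ)
L = 9.0/(13.1-9.0) = 9.0/4.10
L = 2.1951 containers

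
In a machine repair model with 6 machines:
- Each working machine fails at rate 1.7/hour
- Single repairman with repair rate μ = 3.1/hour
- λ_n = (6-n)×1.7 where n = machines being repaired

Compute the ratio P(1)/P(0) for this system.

P(1)/P(0) = ∏_{i=0}^{1-1} λ_i/μ_{i+1}
= (6-0)×1.7/3.1
= 3.2903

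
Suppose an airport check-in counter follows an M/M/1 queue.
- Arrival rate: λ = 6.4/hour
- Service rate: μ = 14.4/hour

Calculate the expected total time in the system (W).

First, compute utilization: ρ = λ/μ = 6.4/14.4 = 0.4444
For M/M/1: W = 1/(μ-λ)
W = 1/(14.4-6.4) = 1/8.00
W = 0.1250 hours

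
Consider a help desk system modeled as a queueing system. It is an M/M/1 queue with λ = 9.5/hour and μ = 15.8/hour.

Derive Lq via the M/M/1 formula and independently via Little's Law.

Method 1 (direct): Lq = λ²/(μ(μ-λ)) = 90.25/(15.8 × 6.30) = 0.9067

Method 2 (Little's Law):
W = 1/(μ-λ) = 1/6.30 = 0.15873
Wq = W - 1/μ = 0.15873 - 0.063291 = 0.09544
Lq = λWq = 9.5 × 0.09544 = 0.9067 ✔ (matches Method 1)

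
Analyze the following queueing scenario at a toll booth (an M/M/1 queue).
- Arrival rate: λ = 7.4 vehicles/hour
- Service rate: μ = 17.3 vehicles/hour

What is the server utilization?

Server utilization: ρ = λ/μ
ρ = 7.4/17.3 = 0.4277
The server is busy 42.77% of the time.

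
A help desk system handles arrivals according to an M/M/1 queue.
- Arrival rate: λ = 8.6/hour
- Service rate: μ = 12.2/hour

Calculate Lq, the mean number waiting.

ρ = λ/μ = 8.6/12.2 = 0.7049
For M/M/1: Lq = λ²/(μ(μ-λ))
Lq = 73.96/(12.2 × 3.60)
Lq = 1.6840 tickets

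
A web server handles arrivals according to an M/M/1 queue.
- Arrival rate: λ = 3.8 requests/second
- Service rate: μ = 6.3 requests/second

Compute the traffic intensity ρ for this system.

Server utilization: ρ = λ/μ
ρ = 3.8/6.3 = 0.6032
The server is busy 60.32% of the time.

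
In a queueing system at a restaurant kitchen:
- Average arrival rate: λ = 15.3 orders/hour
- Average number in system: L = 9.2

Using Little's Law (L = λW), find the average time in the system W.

Little's Law: L = λW, so W = L/λ
W = 9.2/15.3 = 0.6013 hours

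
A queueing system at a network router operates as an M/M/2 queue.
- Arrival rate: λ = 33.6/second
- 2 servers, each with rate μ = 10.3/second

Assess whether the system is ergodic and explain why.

Stability requires ρ = λ/(cμ) < 1
ρ = 33.6/(2 × 10.3) = 33.6/20.60 = 1.6311
Since 1.6311 ≥ 1, the system is UNSTABLE.
Need c > λ/μ = 33.6/10.3 = 3.26.
Minimum servers needed: c = 4.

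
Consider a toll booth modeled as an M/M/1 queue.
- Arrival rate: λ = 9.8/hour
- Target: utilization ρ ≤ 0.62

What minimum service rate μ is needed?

ρ = λ/μ, so μ = λ/ρ
μ ≥ 9.8/0.62 = 15.8065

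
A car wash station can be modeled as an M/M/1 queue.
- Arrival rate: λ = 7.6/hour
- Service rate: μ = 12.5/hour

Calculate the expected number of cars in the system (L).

ρ = λ/μ = 7.6/12.5 = 0.6080
For M/M/1: L = λ/(μ-λ)
L = 7.6/(12.5-7.6) = 7.6/4.90
L = 1.5510 cars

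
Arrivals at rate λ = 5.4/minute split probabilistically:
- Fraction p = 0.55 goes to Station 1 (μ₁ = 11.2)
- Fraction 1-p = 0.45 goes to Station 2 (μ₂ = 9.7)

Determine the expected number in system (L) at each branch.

Effective rates: λ₁ = 5.4×0.55 = 2.97, λ₂ = 5.4×0.45 = 2.43
Station 1: ρ₁ = 2.97/11.2 = 0.2652, L₁ = ρ₁/(1-ρ₁) = 0.2652/(1-0.2652) = 0.3609
Station 2: ρ₂ = 2.43/9.7 = 0.25052, L₂ = ρ₂/(1-ρ₂) = 0.25052/(1-0.25052) = 0.3343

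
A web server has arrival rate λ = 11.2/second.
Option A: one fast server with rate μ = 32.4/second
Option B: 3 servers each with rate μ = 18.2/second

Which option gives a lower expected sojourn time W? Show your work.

Option A: single server μ = 32.4 (M/M/1)
  ρ_A = 11.2/32.4 = 0.3457
  W_A = 1/(μ-λ) = 1/(32.4-11.2) = 1/21.20 = 0.04717

Option B: 3 servers μ = 18.2 (M/M/3)
  ρ_B = λ/(cμ) = 11.2/(3×18.2) = 0.2051
  Offered load a = λ/μ = cρ = 11.2/18.2 = 0.6154
  P₀ = [ Σₙ₌₀^2 aⁿ/n! + a^3/(3!(1-ρ)) ]⁻¹
  Σ = a^0/0! + a^1/1! + a^2/2! = 1.0000 + 0.6154 + 0.1893 = 1.8047
  a^3/(3!(1-ρ)) = 0.233045/(6 × 0.794872) = 0.04886
  P₀ = 1/(1.8047 + 0.04886) = 0.5395
  Lq = P₀·a^3·ρ / (3!(1-ρ)²) = 0.53949 × 0.23305 × 0.20513 / (6 × 0.63182) = 0.006803
  Wq_B = Lq/λ = 0.0068031/11.2 = 0.00060742
  W_B = Wq_B + 1/μ = 0.00060742 + 0.054945 = 0.05555

Since W_A = 0.04717 < W_B = 0.05555, Option A (single fast server) has the shorter time in system.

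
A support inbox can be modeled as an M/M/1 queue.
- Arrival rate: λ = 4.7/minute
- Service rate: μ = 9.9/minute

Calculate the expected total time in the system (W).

First, compute utilization: ρ = λ/μ = 4.7/9.9 = 0.4747
For M/M/1: W = 1/(μ-λ)
W = 1/(9.9-4.7) = 1/5.20
W = 0.1923 minutes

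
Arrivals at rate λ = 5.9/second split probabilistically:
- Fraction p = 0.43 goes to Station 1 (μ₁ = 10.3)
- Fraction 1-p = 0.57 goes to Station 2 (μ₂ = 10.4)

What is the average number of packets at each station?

Effective rates: λ₁ = 5.9×0.43 = 2.537, λ₂ = 5.9×0.57 = 3.363
Station 1: ρ₁ = 2.537/10.3 = 0.2463, L₁ = ρ₁/(1-ρ₁) = 0.2463/(1-0.2463) = 0.3268
Station 2: ρ₂ = 3.363/10.4 = 0.32337, L₂ = ρ₂/(1-ρ₂) = 0.32337/(1-0.32337) = 0.4779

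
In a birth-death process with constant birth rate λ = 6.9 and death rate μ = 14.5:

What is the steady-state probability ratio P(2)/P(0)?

For constant rates: P(n)/P(0) = (λ/μ)^n
P(2)/P(0) = (6.9/14.5)^2 = 0.47586^2 = 0.2264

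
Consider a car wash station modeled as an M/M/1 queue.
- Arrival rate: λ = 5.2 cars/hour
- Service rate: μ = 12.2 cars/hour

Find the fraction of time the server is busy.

Server utilization: ρ = λ/μ
ρ = 5.2/12.2 = 0.4262
The server is busy 42.62% of the time.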